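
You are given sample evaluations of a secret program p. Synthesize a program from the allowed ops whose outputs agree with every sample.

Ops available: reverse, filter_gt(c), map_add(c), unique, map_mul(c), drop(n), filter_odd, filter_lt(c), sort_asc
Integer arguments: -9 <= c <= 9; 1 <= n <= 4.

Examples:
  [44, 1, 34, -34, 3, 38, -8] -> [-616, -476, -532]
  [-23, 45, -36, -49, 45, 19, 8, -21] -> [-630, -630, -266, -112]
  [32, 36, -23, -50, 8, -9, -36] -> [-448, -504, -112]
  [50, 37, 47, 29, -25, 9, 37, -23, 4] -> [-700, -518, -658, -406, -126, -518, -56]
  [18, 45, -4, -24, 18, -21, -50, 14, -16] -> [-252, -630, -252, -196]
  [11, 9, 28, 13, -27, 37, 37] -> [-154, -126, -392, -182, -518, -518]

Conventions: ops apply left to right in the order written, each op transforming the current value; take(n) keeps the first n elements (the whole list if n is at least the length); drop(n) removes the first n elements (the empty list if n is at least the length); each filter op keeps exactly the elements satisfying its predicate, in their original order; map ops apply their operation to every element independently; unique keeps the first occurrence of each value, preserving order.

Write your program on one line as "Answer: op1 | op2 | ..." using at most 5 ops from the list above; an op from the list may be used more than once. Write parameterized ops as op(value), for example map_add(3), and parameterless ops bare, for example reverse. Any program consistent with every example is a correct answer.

map_mul(2) | filter_gt(-3) | filter_gt(7) | map_mul(-7)

Check, running the answer program on each example:
  [44, 1, 34, -34, 3, 38, -8] -> [88, 2, 68, -68, 6, 76, -16] -> [88, 2, 68, 6, 76] -> [88, 68, 76] -> [-616, -476, -532]
  [-23, 45, -36, -49, 45, 19, 8, -21] -> [-46, 90, -72, -98, 90, 38, 16, -42] -> [90, 90, 38, 16] -> [90, 90, 38, 16] -> [-630, -630, -266, -112]
  [32, 36, -23, -50, 8, -9, -36] -> [64, 72, -46, -100, 16, -18, -72] -> [64, 72, 16] -> [64, 72, 16] -> [-448, -504, -112]
  [50, 37, 47, 29, -25, 9, 37, -23, 4] -> [100, 74, 94, 58, -50, 18, 74, -46, 8] -> [100, 74, 94, 58, 18, 74, 8] -> [100, 74, 94, 58, 18, 74, 8] -> [-700, -518, -658, -406, -126, -518, -56]
  [18, 45, -4, -24, 18, -21, -50, 14, -16] -> [36, 90, -8, -48, 36, -42, -100, 28, -32] -> [36, 90, 36, 28] -> [36, 90, 36, 28] -> [-252, -630, -252, -196]
  [11, 9, 28, 13, -27, 37, 37] -> [22, 18, 56, 26, -54, 74, 74] -> [22, 18, 56, 26, 74, 74] -> [22, 18, 56, 26, 74, 74] -> [-154, -126, -392, -182, -518, -518]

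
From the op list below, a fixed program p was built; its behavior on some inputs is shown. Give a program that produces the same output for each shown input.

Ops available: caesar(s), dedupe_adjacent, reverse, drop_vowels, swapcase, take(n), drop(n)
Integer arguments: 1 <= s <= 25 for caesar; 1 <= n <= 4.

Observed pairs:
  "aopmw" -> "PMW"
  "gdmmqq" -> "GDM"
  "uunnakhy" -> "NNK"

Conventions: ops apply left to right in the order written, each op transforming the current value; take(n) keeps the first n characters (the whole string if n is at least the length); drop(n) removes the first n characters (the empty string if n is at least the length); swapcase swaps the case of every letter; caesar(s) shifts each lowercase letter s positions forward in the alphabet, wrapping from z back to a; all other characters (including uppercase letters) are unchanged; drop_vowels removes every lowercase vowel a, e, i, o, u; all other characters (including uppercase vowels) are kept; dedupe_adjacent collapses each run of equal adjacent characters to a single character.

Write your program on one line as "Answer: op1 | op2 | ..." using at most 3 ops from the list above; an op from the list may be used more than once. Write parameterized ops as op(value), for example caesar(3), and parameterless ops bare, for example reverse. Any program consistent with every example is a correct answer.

drop_vowels | take(3) | swapcase

Check, running the answer program on each example:
  "aopmw" -> "pmw" -> "pmw" -> "PMW"
  "gdmmqq" -> "gdmmqq" -> "gdm" -> "GDM"
  "uunnakhy" -> "nnkhy" -> "nnk" -> "NNK"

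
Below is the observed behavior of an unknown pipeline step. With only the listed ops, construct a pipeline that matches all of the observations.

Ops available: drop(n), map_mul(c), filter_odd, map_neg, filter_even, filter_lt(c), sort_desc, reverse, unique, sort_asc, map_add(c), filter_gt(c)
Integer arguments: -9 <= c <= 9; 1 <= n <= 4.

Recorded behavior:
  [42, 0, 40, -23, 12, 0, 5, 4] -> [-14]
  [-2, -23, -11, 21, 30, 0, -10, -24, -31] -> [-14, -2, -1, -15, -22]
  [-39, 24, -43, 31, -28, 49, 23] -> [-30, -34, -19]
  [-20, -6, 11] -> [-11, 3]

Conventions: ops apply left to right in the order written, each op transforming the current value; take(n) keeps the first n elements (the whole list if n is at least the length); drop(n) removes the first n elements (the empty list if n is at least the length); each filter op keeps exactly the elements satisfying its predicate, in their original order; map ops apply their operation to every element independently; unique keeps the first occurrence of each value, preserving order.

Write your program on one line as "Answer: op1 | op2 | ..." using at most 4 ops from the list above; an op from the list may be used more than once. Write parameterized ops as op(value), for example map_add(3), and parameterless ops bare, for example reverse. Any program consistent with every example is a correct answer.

reverse | filter_lt(-3) | reverse | map_add(9)

Check, running the answer program on each example:
  [42, 0, 40, -23, 12, 0, 5, 4] -> [4, 5, 0, 12, -23, 40, 0, 42] -> [-23] -> [-23] -> [-14]
  [-2, -23, -11, 21, 30, 0, -10, -24, -31] -> [-31, -24, -10, 0, 30, 21, -11, -23, -2] -> [-31, -24, -10, -11, -23] -> [-23, -11, -10, -24, -31] -> [-14, -2, -1, -15, -22]
  [-39, 24, -43, 31, -28, 49, 23] -> [23, 49, -28, 31, -43, 24, -39] -> [-28, -43, -39] -> [-39, -43, -28] -> [-30, -34, -19]
  [-20, -6, 11] -> [11, -6, -20] -> [-6, -20] -> [-20, -6] -> [-11, 3]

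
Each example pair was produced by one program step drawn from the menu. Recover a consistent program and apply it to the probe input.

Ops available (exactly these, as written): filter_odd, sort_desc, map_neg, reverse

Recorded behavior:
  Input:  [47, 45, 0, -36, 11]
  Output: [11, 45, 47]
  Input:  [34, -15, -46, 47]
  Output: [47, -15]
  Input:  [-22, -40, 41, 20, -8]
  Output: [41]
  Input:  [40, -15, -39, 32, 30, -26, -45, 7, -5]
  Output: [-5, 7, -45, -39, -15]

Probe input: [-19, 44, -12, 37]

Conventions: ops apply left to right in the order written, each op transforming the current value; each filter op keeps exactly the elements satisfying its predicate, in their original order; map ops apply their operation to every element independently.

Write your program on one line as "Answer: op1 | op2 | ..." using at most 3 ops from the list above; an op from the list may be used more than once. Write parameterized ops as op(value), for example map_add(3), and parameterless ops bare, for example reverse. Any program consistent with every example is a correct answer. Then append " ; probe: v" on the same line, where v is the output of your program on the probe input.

reverse | filter_odd ; probe: [37, -19]

Check, running the answer program on each example:
  [47, 45, 0, -36, 11] -> [11, -36, 0, 45, 47] -> [11, 45, 47]
  [34, -15, -46, 47] -> [47, -46, -15, 34] -> [47, -15]
  [-22, -40, 41, 20, -8] -> [-8, 20, 41, -40, -22] -> [41]
  [40, -15, -39, 32, 30, -26, -45, 7, -5] -> [-5, 7, -45, -26, 30, 32, -39, -15, 40] -> [-5, 7, -45, -39, -15]
  probe: [-19, 44, -12, 37] -> [37, -12, 44, -19] -> [37, -19]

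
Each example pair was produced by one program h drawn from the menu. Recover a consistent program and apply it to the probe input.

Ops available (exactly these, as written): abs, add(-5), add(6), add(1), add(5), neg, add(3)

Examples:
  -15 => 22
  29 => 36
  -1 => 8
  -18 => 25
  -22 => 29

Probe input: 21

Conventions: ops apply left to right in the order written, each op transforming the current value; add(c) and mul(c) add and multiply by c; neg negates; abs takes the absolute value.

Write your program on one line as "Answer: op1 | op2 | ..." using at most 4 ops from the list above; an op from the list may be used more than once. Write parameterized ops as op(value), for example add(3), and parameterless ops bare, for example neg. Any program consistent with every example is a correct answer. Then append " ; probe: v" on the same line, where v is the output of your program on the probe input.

abs | add(1) | add(6) ; probe: 28

Check, running the answer program on each example:
  -15 -> 15 -> 16 -> 22
  29 -> 29 -> 30 -> 36
  -1 -> 1 -> 2 -> 8
  -18 -> 18 -> 19 -> 25
  -22 -> 22 -> 23 -> 29
  probe: 21 -> 21 -> 22 -> 28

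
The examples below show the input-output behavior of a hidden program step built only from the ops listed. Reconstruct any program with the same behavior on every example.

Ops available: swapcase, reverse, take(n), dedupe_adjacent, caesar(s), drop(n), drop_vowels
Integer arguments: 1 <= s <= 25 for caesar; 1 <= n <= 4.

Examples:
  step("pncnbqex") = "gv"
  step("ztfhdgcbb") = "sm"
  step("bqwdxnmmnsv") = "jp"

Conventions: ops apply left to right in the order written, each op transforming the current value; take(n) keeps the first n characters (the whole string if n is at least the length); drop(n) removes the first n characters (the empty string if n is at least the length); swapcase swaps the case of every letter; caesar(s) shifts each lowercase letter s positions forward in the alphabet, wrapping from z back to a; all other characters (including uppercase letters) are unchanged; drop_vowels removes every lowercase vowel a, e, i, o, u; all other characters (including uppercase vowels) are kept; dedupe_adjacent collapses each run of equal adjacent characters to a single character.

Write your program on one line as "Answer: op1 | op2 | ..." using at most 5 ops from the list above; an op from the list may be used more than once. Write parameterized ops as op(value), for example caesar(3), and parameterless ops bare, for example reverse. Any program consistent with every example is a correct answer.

dedupe_adjacent | drop_vowels | caesar(19) | drop_vowels | take(2)

Check, running the answer program on each example:
  "pncnbqex" -> "pncnbqex" -> "pncnbqx" -> "igvgujq" -> "gvgjq" -> "gv"
  "ztfhdgcbb" -> "ztfhdgcb" -> "ztfhdgcb" -> "smyawzvu" -> "smywzv" -> "sm"
  "bqwdxnmmnsv" -> "bqwdxnmnsv" -> "bqwdxnmnsv" -> "ujpwqgfglo" -> "jpwqgfgl" -> "jp"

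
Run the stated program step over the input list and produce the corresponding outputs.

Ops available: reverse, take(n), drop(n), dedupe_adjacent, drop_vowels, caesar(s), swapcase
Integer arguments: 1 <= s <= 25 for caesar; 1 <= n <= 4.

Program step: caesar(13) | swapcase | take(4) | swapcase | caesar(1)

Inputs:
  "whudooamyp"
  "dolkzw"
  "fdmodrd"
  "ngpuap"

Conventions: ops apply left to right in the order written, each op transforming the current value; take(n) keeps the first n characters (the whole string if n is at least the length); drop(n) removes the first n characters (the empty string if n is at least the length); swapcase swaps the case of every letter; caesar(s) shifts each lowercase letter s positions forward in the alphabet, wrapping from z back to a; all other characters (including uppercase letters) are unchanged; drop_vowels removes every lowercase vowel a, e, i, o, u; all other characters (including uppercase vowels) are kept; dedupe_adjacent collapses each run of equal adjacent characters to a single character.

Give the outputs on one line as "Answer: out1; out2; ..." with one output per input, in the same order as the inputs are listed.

"kvir"; "rczy"; "trac"; "budi"

Execution, op by op:
  "whudooamyp" -> "juhqbbnzlc" -> "JUHQBBNZLC" -> "JUHQ" -> "juhq" -> "kvir"
  "dolkzw" -> "qbyxmj" -> "QBYXMJ" -> "QBYX" -> "qbyx" -> "rczy"
  "fdmodrd" -> "sqzbqeq" -> "SQZBQEQ" -> "SQZB" -> "sqzb" -> "trac"
  "ngpuap" -> "atchnc" -> "ATCHNC" -> "ATCH" -> "atch" -> "budi"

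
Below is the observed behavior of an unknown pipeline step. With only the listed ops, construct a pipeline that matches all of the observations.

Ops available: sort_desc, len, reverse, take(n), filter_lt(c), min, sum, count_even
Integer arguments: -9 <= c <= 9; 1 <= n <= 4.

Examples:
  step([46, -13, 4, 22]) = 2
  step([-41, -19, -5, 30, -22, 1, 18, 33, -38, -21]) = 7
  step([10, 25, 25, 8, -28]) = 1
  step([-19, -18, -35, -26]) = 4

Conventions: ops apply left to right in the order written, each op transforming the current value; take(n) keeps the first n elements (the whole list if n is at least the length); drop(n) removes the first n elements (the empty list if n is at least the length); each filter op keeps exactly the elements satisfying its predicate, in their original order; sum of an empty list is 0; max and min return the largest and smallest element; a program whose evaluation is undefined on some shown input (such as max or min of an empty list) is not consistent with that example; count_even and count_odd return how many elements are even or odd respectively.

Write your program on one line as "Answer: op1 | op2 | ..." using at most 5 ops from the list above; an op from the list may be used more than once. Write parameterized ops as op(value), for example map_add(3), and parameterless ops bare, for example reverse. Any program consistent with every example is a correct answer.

sort_desc | filter_lt(8) | reverse | len

Check, running the answer program on each example:
  [46, -13, 4, 22] -> [46, 22, 4, -13] -> [4, -13] -> [-13, 4] -> 2
  [-41, -19, -5, 30, -22, 1, 18, 33, -38, -21] -> [33, 30, 18, 1, -5, -19, -21, -22, -38, -41] -> [1, -5, -19, -21, -22, -38, -41] -> [-41, -38, -22, -21, -19, -5, 1] -> 7
  [10, 25, 25, 8, -28] -> [25, 25, 10, 8, -28] -> [-28] -> [-28] -> 1
  [-19, -18, -35, -26] -> [-18, -19, -26, -35] -> [-18, -19, -26, -35] -> [-35, -26, -19, -18] -> 4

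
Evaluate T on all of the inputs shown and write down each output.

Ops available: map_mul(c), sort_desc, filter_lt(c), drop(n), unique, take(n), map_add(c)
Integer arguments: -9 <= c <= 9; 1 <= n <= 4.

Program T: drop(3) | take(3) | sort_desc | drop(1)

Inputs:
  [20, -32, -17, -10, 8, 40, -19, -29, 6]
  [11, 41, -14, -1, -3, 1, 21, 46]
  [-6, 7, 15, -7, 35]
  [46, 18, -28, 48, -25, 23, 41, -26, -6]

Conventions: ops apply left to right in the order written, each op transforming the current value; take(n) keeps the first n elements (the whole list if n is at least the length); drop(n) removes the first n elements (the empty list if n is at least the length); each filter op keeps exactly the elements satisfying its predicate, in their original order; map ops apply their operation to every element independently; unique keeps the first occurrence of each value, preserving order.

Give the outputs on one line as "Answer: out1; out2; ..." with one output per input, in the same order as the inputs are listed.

Execution, op by op:
  [20, -32, -17, -10, 8, 40, -19, -29, 6] -> [-10, 8, 40, -19, -29, 6] -> [-10, 8, 40] -> [40, 8, -10] -> [8, -10]
  [11, 41, -14, -1, -3, 1, 21, 46] -> [-1, -3, 1, 21, 46] -> [-1, -3, 1] -> [1, -1, -3] -> [-1, -3]
  [-6, 7, 15, -7, 35] -> [-7, 35] -> [-7, 35] -> [35, -7] -> [-7]
  [46, 18, -28, 48, -25, 23, 41, -26, -6] -> [48, -25, 23, 41, -26, -6] -> [48, -25, 23] -> [48, 23, -25] -> [23, -25]

[8, -10]; [-1, -3]; [-7]; [23, -25]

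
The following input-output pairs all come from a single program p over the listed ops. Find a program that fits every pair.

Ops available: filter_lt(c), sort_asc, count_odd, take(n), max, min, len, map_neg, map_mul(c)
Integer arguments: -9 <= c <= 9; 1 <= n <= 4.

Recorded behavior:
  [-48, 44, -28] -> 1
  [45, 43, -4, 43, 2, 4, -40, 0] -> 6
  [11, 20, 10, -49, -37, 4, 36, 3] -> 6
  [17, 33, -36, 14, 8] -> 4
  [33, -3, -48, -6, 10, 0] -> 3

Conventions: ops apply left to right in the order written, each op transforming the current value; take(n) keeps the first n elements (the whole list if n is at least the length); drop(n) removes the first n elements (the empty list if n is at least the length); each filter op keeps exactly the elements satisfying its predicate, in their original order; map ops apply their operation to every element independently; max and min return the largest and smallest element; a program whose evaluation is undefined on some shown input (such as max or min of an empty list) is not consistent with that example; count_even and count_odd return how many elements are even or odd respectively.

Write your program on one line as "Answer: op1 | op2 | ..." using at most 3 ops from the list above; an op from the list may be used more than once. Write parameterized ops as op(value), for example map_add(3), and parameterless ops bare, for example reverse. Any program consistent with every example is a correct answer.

map_mul(-2) | filter_lt(6) | len

Check, running the answer program on each example:
  [-48, 44, -28] -> [96, -88, 56] -> [-88] -> 1
  [45, 43, -4, 43, 2, 4, -40, 0] -> [-90, -86, 8, -86, -4, -8, 80, 0] -> [-90, -86, -86, -4, -8, 0] -> 6
  [11, 20, 10, -49, -37, 4, 36, 3] -> [-22, -40, -20, 98, 74, -8, -72, -6] -> [-22, -40, -20, -8, -72, -6] -> 6
  [17, 33, -36, 14, 8] -> [-34, -66, 72, -28, -16] -> [-34, -66, -28, -16] -> 4
  [33, -3, -48, -6, 10, 0] -> [-66, 6, 96, 12, -20, 0] -> [-66, -20, 0] -> 3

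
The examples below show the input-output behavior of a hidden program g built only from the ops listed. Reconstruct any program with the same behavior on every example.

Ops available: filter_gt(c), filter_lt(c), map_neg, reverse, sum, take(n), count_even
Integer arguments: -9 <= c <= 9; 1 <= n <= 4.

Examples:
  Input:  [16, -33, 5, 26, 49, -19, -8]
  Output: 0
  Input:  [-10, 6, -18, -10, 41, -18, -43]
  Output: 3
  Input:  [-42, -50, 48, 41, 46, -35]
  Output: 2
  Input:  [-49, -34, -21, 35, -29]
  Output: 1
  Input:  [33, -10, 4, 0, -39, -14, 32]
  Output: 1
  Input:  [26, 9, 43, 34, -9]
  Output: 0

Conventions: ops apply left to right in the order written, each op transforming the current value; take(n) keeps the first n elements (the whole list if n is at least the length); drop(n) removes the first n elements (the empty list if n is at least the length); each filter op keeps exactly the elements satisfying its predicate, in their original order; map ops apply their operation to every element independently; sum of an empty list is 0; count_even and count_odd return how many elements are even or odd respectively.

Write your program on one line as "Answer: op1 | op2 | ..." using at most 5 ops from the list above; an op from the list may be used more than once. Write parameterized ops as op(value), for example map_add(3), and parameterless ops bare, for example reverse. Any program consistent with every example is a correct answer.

take(4) | reverse | filter_lt(-1) | count_even

Check, running the answer program on each example:
  [16, -33, 5, 26, 49, -19, -8] -> [16, -33, 5, 26] -> [26, 5, -33, 16] -> [-33] -> 0
  [-10, 6, -18, -10, 41, -18, -43] -> [-10, 6, -18, -10] -> [-10, -18, 6, -10] -> [-10, -18, -10] -> 3
  [-42, -50, 48, 41, 46, -35] -> [-42, -50, 48, 41] -> [41, 48, -50, -42] -> [-50, -42] -> 2
  [-49, -34, -21, 35, -29] -> [-49, -34, -21, 35] -> [35, -21, -34, -49] -> [-21, -34, -49] -> 1
  [33, -10, 4, 0, -39, -14, 32] -> [33, -10, 4, 0] -> [0, 4, -10, 33] -> [-10] -> 1
  [26, 9, 43, 34, -9] -> [26, 9, 43, 34] -> [34, 43, 9, 26] -> [] -> 0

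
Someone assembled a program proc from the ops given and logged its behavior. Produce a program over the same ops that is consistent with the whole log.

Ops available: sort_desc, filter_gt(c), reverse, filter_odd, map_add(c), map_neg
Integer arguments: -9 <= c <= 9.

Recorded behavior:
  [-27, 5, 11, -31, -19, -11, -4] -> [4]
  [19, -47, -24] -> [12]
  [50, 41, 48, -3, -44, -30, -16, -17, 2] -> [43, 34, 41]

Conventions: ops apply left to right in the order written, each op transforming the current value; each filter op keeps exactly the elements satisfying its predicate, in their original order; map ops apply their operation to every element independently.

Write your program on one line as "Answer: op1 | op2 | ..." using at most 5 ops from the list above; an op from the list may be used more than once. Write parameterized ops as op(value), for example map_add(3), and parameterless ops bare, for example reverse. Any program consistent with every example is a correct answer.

reverse | filter_gt(8) | map_add(-7) | reverse

Check, running the answer program on each example:
  [-27, 5, 11, -31, -19, -11, -4] -> [-4, -11, -19, -31, 11, 5, -27] -> [11] -> [4] -> [4]
  [19, -47, -24] -> [-24, -47, 19] -> [19] -> [12] -> [12]
  [50, 41, 48, -3, -44, -30, -16, -17, 2] -> [2, -17, -16, -30, -44, -3, 48, 41, 50] -> [48, 41, 50] -> [41, 34, 43] -> [43, 34, 41]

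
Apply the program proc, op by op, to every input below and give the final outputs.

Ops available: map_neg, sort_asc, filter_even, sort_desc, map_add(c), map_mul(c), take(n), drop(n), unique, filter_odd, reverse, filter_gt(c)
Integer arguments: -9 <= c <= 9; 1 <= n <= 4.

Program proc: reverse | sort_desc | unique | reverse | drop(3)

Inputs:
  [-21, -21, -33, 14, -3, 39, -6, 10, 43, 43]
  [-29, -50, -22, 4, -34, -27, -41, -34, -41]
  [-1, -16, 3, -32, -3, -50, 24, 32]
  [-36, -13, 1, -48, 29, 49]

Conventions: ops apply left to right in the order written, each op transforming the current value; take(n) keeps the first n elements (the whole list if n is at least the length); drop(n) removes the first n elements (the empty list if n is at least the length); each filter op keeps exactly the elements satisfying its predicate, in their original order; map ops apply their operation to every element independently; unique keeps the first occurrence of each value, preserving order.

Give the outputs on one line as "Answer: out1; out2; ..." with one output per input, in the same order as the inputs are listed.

[-3, 10, 14, 39, 43]; [-29, -27, -22, 4]; [-3, -1, 3, 24, 32]; [1, 29, 49]

Execution, op by op:
  [-21, -21, -33, 14, -3, 39, -6, 10, 43, 43] -> [43, 43, 10, -6, 39, -3, 14, -33, -21, -21] -> [43, 43, 39, 14, 10, -3, -6, -21, -21, -33] -> [43, 39, 14, 10, -3, -6, -21, -33] -> [-33, -21, -6, -3, 10, 14, 39, 43] -> [-3, 10, 14, 39, 43]
  [-29, -50, -22, 4, -34, -27, -41, -34, -41] -> [-41, -34, -41, -27, -34, 4, -22, -50, -29] -> [4, -22, -27, -29, -34, -34, -41, -41, -50] -> [4, -22, -27, -29, -34, -41, -50] -> [-50, -41, -34, -29, -27, -22, 4] -> [-29, -27, -22, 4]
  [-1, -16, 3, -32, -3, -50, 24, 32] -> [32, 24, -50, -3, -32, 3, -16, -1] -> [32, 24, 3, -1, -3, -16, -32, -50] -> [32, 24, 3, -1, -3, -16, -32, -50] -> [-50, -32, -16, -3, -1, 3, 24, 32] -> [-3, -1, 3, 24, 32]
  [-36, -13, 1, -48, 29, 49] -> [49, 29, -48, 1, -13, -36] -> [49, 29, 1, -13, -36, -48] -> [49, 29, 1, -13, -36, -48] -> [-48, -36, -13, 1, 29, 49] -> [1, 29, 49]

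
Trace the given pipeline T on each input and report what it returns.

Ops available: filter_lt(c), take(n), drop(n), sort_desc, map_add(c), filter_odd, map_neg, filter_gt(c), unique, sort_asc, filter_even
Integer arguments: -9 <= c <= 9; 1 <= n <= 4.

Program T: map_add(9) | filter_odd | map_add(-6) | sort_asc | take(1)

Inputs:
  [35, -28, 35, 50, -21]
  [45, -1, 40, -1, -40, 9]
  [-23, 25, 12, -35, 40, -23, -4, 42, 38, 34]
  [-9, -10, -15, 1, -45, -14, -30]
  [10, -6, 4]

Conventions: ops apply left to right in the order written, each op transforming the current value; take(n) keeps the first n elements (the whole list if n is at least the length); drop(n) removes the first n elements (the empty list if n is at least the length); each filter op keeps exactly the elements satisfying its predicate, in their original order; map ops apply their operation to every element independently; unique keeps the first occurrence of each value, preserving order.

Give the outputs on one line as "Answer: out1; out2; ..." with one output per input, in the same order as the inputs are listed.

[-25]; [-37]; [-1]; [-27]; [-3]

Execution, op by op:
  [35, -28, 35, 50, -21] -> [44, -19, 44, 59, -12] -> [-19, 59] -> [-25, 53] -> [-25, 53] -> [-25]
  [45, -1, 40, -1, -40, 9] -> [54, 8, 49, 8, -31, 18] -> [49, -31] -> [43, -37] -> [-37, 43] -> [-37]
  [-23, 25, 12, -35, 40, -23, -4, 42, 38, 34] -> [-14, 34, 21, -26, 49, -14, 5, 51, 47, 43] -> [21, 49, 5, 51, 47, 43] -> [15, 43, -1, 45, 41, 37] -> [-1, 15, 37, 41, 43, 45] -> [-1]
  [-9, -10, -15, 1, -45, -14, -30] -> [0, -1, -6, 10, -36, -5, -21] -> [-1, -5, -21] -> [-7, -11, -27] -> [-27, -11, -7] -> [-27]
  [10, -6, 4] -> [19, 3, 13] -> [19, 3, 13] -> [13, -3, 7] -> [-3, 7, 13] -> [-3]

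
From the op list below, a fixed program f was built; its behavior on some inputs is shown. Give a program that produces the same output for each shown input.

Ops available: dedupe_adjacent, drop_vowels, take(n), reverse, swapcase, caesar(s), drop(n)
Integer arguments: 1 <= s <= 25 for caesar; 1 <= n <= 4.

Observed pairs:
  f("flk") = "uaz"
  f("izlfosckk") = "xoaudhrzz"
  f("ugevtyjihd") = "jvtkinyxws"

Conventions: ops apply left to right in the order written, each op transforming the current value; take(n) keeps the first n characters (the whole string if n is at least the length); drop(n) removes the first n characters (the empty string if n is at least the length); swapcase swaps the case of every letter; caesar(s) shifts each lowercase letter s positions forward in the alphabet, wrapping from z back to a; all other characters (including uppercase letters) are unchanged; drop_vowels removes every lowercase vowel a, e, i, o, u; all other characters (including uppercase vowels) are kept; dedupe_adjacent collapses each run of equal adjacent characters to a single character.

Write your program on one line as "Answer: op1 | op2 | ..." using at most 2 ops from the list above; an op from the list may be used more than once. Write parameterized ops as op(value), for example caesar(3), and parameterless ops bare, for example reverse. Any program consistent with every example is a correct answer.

caesar(11) | caesar(4)

Check, running the answer program on each example:
  "flk" -> "qwv" -> "uaz"
  "izlfosckk" -> "tkwqzdnvv" -> "xoaudhrzz"
  "ugevtyjihd" -> "frpgejutso" -> "jvtkinyxws"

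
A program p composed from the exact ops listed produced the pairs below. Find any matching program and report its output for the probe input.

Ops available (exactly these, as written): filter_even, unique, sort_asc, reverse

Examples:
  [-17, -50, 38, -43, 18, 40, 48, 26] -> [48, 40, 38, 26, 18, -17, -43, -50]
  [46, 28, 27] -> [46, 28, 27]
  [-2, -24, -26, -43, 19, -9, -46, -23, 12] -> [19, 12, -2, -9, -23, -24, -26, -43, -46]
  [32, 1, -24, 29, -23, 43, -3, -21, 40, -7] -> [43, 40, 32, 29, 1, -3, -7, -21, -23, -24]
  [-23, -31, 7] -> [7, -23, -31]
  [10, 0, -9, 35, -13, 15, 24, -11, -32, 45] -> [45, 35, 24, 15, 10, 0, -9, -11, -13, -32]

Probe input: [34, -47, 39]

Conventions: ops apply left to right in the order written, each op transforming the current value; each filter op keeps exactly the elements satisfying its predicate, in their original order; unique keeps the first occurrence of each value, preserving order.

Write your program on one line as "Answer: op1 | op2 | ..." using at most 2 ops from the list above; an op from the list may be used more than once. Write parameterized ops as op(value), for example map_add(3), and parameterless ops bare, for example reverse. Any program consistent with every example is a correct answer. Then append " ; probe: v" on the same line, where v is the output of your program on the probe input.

sort_asc | reverse ; probe: [39, 34, -47]

Check, running the answer program on each example:
  [-17, -50, 38, -43, 18, 40, 48, 26] -> [-50, -43, -17, 18, 26, 38, 40, 48] -> [48, 40, 38, 26, 18, -17, -43, -50]
  [46, 28, 27] -> [27, 28, 46] -> [46, 28, 27]
  [-2, -24, -26, -43, 19, -9, -46, -23, 12] -> [-46, -43, -26, -24, -23, -9, -2, 12, 19] -> [19, 12, -2, -9, -23, -24, -26, -43, -46]
  [32, 1, -24, 29, -23, 43, -3, -21, 40, -7] -> [-24, -23, -21, -7, -3, 1, 29, 32, 40, 43] -> [43, 40, 32, 29, 1, -3, -7, -21, -23, -24]
  [-23, -31, 7] -> [-31, -23, 7] -> [7, -23, -31]
  [10, 0, -9, 35, -13, 15, 24, -11, -32, 45] -> [-32, -13, -11, -9, 0, 10, 15, 24, 35, 45] -> [45, 35, 24, 15, 10, 0, -9, -11, -13, -32]
  probe: [34, -47, 39] -> [-47, 34, 39] -> [39, 34, -47]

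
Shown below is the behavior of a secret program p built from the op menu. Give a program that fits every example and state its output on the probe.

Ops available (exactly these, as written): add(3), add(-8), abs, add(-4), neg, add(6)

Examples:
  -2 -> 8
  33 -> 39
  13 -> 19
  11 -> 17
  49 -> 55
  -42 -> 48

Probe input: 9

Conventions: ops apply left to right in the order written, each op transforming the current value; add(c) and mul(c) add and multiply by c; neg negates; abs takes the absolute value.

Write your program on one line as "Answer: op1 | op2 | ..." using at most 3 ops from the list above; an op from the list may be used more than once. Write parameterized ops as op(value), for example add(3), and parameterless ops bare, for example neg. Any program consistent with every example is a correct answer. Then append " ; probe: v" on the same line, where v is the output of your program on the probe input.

neg | abs | add(6) ; probe: 15

Check, running the answer program on each example:
  -2 -> 2 -> 2 -> 8
  33 -> -33 -> 33 -> 39
  13 -> -13 -> 13 -> 19
  11 -> -11 -> 11 -> 17
  49 -> -49 -> 49 -> 55
  -42 -> 42 -> 42 -> 48
  probe: 9 -> -9 -> 9 -> 15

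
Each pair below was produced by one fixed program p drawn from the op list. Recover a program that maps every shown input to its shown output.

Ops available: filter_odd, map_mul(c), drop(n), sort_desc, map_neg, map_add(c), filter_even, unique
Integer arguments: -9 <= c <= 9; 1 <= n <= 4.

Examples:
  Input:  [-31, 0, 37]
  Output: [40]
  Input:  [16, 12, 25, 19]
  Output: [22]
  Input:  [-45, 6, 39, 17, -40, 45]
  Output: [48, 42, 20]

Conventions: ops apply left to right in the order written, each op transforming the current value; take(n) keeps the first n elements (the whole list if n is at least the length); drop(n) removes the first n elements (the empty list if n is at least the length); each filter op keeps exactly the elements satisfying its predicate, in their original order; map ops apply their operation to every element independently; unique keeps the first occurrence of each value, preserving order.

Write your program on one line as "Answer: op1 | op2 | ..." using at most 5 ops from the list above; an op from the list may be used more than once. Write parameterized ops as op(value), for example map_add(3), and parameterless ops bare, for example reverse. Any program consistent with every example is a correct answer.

map_add(3) | filter_even | drop(1) | sort_desc

Check, running the answer program on each example:
  [-31, 0, 37] -> [-28, 3, 40] -> [-28, 40] -> [40] -> [40]
  [16, 12, 25, 19] -> [19, 15, 28, 22] -> [28, 22] -> [22] -> [22]
  [-45, 6, 39, 17, -40, 45] -> [-42, 9, 42, 20, -37, 48] -> [-42, 42, 20, 48] -> [42, 20, 48] -> [48, 42, 20]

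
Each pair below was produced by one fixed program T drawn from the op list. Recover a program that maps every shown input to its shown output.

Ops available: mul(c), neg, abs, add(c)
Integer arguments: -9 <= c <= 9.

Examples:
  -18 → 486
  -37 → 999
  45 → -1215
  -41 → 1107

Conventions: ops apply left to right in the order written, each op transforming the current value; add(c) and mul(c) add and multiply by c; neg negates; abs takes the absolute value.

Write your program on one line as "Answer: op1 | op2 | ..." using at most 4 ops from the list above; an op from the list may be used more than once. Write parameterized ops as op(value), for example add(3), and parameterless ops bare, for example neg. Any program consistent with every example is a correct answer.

neg | mul(3) | neg | mul(-9)

Check, running the answer program on each example:
  -18 -> 18 -> 54 -> -54 -> 486
  -37 -> 37 -> 111 -> -111 -> 999
  45 -> -45 -> -135 -> 135 -> -1215
  -41 -> 41 -> 123 -> -123 -> 1107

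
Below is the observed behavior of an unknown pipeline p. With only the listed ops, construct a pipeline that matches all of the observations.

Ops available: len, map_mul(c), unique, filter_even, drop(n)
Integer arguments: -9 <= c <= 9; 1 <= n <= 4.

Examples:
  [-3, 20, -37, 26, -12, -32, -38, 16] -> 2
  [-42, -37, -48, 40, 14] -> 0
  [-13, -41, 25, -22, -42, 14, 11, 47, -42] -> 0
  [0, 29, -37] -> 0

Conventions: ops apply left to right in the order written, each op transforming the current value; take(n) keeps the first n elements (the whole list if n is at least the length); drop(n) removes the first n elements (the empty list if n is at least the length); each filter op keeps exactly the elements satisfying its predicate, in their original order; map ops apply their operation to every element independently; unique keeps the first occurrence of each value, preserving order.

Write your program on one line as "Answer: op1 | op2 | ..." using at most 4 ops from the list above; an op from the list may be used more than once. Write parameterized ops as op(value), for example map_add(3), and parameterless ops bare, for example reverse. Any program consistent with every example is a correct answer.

filter_even | drop(4) | map_mul(-6) | len

Check, running the answer program on each example:
  [-3, 20, -37, 26, -12, -32, -38, 16] -> [20, 26, -12, -32, -38, 16] -> [-38, 16] -> [228, -96] -> 2
  [-42, -37, -48, 40, 14] -> [-42, -48, 40, 14] -> [] -> [] -> 0
  [-13, -41, 25, -22, -42, 14, 11, 47, -42] -> [-22, -42, 14, -42] -> [] -> [] -> 0
  [0, 29, -37] -> [0] -> [] -> [] -> 0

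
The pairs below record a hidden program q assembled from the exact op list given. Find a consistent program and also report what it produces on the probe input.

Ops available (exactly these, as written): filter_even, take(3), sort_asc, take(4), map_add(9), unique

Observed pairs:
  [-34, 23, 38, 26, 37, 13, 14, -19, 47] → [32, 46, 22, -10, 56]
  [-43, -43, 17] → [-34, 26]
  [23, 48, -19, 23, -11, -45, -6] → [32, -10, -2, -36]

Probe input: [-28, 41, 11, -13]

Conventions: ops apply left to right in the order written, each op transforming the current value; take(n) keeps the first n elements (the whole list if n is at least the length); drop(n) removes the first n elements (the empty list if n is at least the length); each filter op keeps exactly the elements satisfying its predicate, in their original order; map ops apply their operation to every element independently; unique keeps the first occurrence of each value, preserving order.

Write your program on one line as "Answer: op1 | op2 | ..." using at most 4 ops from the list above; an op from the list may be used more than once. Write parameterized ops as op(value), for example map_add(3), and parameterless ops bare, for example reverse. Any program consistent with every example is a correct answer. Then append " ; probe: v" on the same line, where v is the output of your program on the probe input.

unique | map_add(9) | filter_even ; probe: [50, 20, -4]

Check, running the answer program on each example:
  [-34, 23, 38, 26, 37, 13, 14, -19, 47] -> [-34, 23, 38, 26, 37, 13, 14, -19, 47] -> [-25, 32, 47, 35, 46, 22, 23, -10, 56] -> [32, 46, 22, -10, 56]
  [-43, -43, 17] -> [-43, 17] -> [-34, 26] -> [-34, 26]
  [23, 48, -19, 23, -11, -45, -6] -> [23, 48, -19, -11, -45, -6] -> [32, 57, -10, -2, -36, 3] -> [32, -10, -2, -36]
  probe: [-28, 41, 11, -13] -> [-28, 41, 11, -13] -> [-19, 50, 20, -4] -> [50, 20, -4]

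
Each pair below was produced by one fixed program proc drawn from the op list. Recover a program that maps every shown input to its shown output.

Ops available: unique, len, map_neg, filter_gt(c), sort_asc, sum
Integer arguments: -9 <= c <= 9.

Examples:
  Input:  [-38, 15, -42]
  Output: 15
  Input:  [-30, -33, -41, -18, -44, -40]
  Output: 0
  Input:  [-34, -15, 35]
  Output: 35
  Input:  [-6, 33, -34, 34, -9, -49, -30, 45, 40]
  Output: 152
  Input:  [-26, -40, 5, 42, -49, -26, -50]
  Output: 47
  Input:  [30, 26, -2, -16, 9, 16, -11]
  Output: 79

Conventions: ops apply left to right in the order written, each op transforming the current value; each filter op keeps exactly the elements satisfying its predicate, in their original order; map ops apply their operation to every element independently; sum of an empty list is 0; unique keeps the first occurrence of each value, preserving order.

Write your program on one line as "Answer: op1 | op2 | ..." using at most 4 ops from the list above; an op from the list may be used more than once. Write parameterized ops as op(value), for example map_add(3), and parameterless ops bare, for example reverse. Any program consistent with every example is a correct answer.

sort_asc | filter_gt(-3) | sum

Check, running the answer program on each example:
  [-38, 15, -42] -> [-42, -38, 15] -> [15] -> 15
  [-30, -33, -41, -18, -44, -40] -> [-44, -41, -40, -33, -30, -18] -> [] -> 0
  [-34, -15, 35] -> [-34, -15, 35] -> [35] -> 35
  [-6, 33, -34, 34, -9, -49, -30, 45, 40] -> [-49, -34, -30, -9, -6, 33, 34, 40, 45] -> [33, 34, 40, 45] -> 152
  [-26, -40, 5, 42, -49, -26, -50] -> [-50, -49, -40, -26, -26, 5, 42] -> [5, 42] -> 47
  [30, 26, -2, -16, 9, 16, -11] -> [-16, -11, -2, 9, 16, 26, 30] -> [-2, 9, 16, 26, 30] -> 79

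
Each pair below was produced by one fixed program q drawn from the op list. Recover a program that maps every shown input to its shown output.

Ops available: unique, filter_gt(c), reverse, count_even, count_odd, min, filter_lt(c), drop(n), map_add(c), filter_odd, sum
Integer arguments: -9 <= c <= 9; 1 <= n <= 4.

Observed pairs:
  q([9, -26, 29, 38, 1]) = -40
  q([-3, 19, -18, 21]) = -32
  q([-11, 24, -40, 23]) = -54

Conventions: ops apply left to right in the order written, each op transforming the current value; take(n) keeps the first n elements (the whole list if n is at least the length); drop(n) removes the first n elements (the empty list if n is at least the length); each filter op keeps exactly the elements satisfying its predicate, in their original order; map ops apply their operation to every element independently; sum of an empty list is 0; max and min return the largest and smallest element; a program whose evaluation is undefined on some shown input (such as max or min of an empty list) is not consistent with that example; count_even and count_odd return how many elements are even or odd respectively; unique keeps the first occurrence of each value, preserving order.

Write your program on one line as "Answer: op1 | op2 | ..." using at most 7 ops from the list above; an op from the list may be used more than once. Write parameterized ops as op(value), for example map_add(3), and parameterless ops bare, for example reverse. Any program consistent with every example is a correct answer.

filter_lt(2) | reverse | filter_lt(-6) | map_add(-6) | map_add(-8) | min

Check, running the answer program on each example:
  [9, -26, 29, 38, 1] -> [-26, 1] -> [1, -26] -> [-26] -> [-32] -> [-40] -> -40
  [-3, 19, -18, 21] -> [-3, -18] -> [-18, -3] -> [-18] -> [-24] -> [-32] -> -32
  [-11, 24, -40, 23] -> [-11, -40] -> [-40, -11] -> [-40, -11] -> [-46, -17] -> [-54, -25] -> -54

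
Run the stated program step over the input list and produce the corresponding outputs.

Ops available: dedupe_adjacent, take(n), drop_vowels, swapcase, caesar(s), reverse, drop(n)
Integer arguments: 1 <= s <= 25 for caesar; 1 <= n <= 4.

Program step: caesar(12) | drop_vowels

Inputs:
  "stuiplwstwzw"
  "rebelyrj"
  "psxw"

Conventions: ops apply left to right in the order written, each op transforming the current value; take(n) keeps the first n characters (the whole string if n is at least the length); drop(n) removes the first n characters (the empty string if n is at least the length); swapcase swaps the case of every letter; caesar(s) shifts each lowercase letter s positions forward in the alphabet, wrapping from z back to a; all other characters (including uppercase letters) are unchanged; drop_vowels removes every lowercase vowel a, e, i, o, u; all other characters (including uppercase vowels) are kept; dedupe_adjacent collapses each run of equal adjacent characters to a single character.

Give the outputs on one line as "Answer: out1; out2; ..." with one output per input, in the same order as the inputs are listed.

"fgbxfl"; "dqnqxkdv"; "bj"

Execution, op by op:
  "stuiplwstwzw" -> "efgubxiefili" -> "fgbxfl"
  "rebelyrj" -> "dqnqxkdv" -> "dqnqxkdv"
  "psxw" -> "beji" -> "bj"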